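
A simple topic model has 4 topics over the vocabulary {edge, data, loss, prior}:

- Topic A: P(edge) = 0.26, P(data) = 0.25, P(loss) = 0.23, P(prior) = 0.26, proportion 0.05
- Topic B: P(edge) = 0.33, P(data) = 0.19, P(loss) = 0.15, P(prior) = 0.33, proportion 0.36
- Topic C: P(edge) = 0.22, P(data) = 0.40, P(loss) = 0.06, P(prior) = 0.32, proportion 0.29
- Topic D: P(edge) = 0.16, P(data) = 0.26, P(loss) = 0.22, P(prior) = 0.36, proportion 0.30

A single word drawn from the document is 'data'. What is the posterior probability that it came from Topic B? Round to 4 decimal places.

By Bayes' theorem, P(k | x) = P(Z=k) f_k(x) / Σ_j P(Z=j) f_j(x).
Evaluate each component's likelihood at the observed value:
  f_A = 0.25
  f_B = 0.19
  f_C = 0.4
  f_D = 0.26
Unnormalised posteriors:
  P(Z=A)·f_A = 0.05 × 0.25 = 0.0125
  P(Z=B)·f_B = 0.36 × 0.19 = 0.0684
  P(Z=C)·f_C = 0.29 × 0.4 = 0.116
  P(Z=D)·f_D = 0.30 × 0.26 = 0.078
Evidence: 0.0125 + 0.0684 + 0.116 + 0.078 = 0.2749
P(Topic B | 'data') = 0.0684 / 0.2749 ≈ 0.2488

0.2488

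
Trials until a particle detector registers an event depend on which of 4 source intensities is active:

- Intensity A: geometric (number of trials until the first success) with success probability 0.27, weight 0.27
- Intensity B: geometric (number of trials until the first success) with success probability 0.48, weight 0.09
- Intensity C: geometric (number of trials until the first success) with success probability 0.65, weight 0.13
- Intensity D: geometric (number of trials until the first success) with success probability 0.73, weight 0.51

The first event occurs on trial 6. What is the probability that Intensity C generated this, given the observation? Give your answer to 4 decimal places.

Posterior ∝ prior × likelihood, so P(k | x) ∝ π_k f_k(x); normalise over all components.
Geometric probabilities:
  L_A = 0.0559729
  L_B = 0.0182498
  L_C = 0.00341392
  L_D = 0.00104747
Multiply by the mixture weights:
  π_A·L_A = 0.27 × 0.0559729 = 0.0151127
  π_B·L_B = 0.09 × 0.0182498 = 0.00164248
  π_C·L_C = 0.13 × 0.00341392 = 0.00044381
  π_D·L_D = 0.51 × 0.00104747 = 0.00053421
Sum: 0.0151127 + 0.00164248 + 0.00044381 + 0.00053421 = 0.0177332
P(Intensity C | 6) = 0.00044381 / 0.0177332 ≈ 0.0250

0.0250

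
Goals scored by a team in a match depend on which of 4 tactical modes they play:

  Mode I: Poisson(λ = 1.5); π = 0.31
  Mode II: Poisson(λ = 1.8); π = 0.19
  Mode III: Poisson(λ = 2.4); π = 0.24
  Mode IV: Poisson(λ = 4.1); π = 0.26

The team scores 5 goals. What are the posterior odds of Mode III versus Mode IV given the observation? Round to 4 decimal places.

0.3473

Only the two components matter; the odds are (π_i f_i(x)) / (π_j f_j(x)).
Component likelihoods at x = 5 goals:
  L_I = e^(−1.5)·1.5^5/5! = 0.01412
  L_II = e^(−1.8)·1.8^5/5! = 0.0260286
  L_III = e^(−2.4)·2.4^5/5! = 0.0601961
  L_IV = e^(−4.1)·4.1^5/5! = 0.160004
0.0144471 / 0.041601 ≈ 0.3473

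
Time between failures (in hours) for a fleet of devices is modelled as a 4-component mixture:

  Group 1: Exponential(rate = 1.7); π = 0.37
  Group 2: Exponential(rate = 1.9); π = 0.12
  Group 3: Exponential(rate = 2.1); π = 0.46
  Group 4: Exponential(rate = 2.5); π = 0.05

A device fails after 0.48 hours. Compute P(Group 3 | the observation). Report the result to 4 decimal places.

0.4639

Posterior ∝ prior × likelihood, so P(k | x) ∝ π_k f_k(x); normalise over all components.
Evaluate each component's likelihood at the observed value:
  p_1 = 1.7·e^(−1.7·0.48) = 1.7·e^(−0.8160) = 0.751735
  p_2 = 1.9·e^(−1.9·0.48) = 1.9·e^(−0.9120) = 0.763268
  p_3 = 2.1·e^(−2.1·0.48) = 2.1·e^(−1.0080) = 0.766391
  p_4 = 2.5·e^(−2.5·0.48) = 2.5·e^(−1.2000) = 0.752986
Weight by the priors:
  π_1·p_1 = 0.37 × 0.751735 = 0.278142
  π_2·p_2 = 0.12 × 0.763268 = 0.0915922
  π_3·p_3 = 0.46 × 0.766391 = 0.35254
  π_4·p_4 = 0.05 × 0.752986 = 0.0376493
Marginal: 0.278142 + 0.0915922 + 0.35254 + 0.0376493 = 0.759923
So the posterior for Group 3 is 0.35254 / 0.759923 ≈ 0.4639.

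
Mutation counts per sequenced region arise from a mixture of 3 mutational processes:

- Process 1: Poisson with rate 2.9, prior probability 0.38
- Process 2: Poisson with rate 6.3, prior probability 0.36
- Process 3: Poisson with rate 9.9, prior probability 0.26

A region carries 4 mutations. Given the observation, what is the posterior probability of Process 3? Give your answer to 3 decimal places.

By Bayes' theorem, P(k | x) = π_k f_k(x) / Σ_j π_j f_j(x).
Poisson probabilities:
  p_1 = 0.162154
  p_2 = 0.12053
  p_3 = 0.0200823
Multiply by the mixture weights:
  π_1·p_1 = 0.38 × 0.162154 = 0.0616184
  π_2·p_2 = 0.36 × 0.12053 = 0.0433909
  π_3·p_3 = 0.26 × 0.0200823 = 0.00522141
Sum: 0.0616184 + 0.0433909 + 0.00522141 = 0.110231
So the posterior for Process 3 is 0.00522141 / 0.110231 ≈ 0.047.

0.047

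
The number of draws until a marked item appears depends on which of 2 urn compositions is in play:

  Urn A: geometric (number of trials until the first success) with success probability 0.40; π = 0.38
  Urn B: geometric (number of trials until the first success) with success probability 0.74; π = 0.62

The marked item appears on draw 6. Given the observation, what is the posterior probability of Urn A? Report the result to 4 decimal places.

P(component k | x) = π_k·f_k(x) / marginal(x), where marginal(x) = Σ_j π_j·f_j(x).
Evaluate each component's likelihood at the observed value:
  p_A = 0.031104
  p_B = 0.000879222
Multiply by the mixture weights:
  π_A·p_A = 0.38 × 0.031104 = 0.0118195
  π_B·p_B = 0.62 × 0.000879222 = 0.000545118
Evidence: 0.0118195 + 0.000545118 = 0.0123646
P(Urn A | x) = 0.0118195 / 0.0123646 ≈ 0.9559

0.9559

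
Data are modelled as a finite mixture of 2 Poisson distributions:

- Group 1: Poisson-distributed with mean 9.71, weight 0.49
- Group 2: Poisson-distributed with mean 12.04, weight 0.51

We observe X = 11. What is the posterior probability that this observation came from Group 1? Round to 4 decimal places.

The responsibility of component k is P(Z=k) f_k(x) divided by Σ_j P(Z=j) f_j(x).
Component likelihoods at x = 11:
  L_1 = e^(−9.71)·9.71^11/11! = 0.109965
  L_2 = e^(−12.04)·12.04^11/11! = 0.11398
Multiply by the mixture weights:
  P(Z=1)·L_1 = 0.49 × 0.109965 = 0.0538831
  P(Z=2)·L_2 = 0.51 × 0.11398 = 0.05813
Marginal: 0.0538831 + 0.05813 = 0.112013
Responsibility of Group 1: 0.0538831 / 0.112013 ≈ 0.4810

0.4810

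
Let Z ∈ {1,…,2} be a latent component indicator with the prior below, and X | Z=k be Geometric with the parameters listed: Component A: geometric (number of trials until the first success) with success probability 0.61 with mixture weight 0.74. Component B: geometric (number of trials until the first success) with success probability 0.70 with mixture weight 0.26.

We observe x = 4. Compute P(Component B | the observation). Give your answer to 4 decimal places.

0.1551

Apply Bayes' rule: the posterior for each component is proportional to its prior times its likelihood at x.
Geometric probabilities:
  L_A = 0.0361846
  L_B = 0.0189
Unnormalised posteriors:
  π_A·L_A = 0.74 × 0.0361846 = 0.0267766
  π_B·L_B = 0.26 × 0.0189 = 0.004914
Sum: 0.0267766 + 0.004914 = 0.0316906
Responsibility of Component B: 0.004914 / 0.0316906 ≈ 0.1551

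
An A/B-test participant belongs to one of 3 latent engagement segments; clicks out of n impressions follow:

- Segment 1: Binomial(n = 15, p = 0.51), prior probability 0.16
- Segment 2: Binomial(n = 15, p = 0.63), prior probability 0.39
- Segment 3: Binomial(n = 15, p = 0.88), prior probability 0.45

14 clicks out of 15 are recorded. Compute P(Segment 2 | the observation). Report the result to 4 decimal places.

Posterior ∝ prior × likelihood, so P(k | x) ∝ P(Z=k) f_k(x); normalise over all components.
Evaluate each component's likelihood at the observed value:
  f_1 = 0.000591929
  f_2 = 0.00861114
  f_3 = 0.300628
Unnormalised posteriors:
  P(Z=1)·f_1 = 0.16 × 0.000591929 = 9.47087e-05
  P(Z=2)·f_2 = 0.39 × 0.00861114 = 0.00335834
  P(Z=3)·f_3 = 0.45 × 0.300628 = 0.135283
Evidence: 9.47087e-05 + 0.00335834 + 0.135283 = 0.138736
P(Segment 2 | 14 clicks out of 15) ≈ 0.0242

0.0242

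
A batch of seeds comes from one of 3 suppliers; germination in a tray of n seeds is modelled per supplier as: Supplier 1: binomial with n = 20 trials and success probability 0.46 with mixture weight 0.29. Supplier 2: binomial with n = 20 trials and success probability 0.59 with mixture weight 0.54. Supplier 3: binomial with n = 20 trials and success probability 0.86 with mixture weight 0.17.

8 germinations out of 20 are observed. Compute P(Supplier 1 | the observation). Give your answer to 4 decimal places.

0.6664

P(component k | x) = π_k·f_k(x) / marginal(x), where marginal(x) = Σ_j π_j·f_j(x).
Component likelihoods at x = 8 germinations out of 20:
  L_1 = 0.155258
  L_2 = 0.041734
  L_3 = 2.13693e-06
Weight by the priors:
  π_1·L_1 = 0.29 × 0.155258 = 0.0450249
  π_2·L_2 = 0.54 × 0.041734 = 0.0225363
  π_3·L_3 = 0.17 × 2.13693e-06 = 3.63279e-07
Sum: 0.0450249 + 0.0225363 + 3.63279e-07 = 0.0675616
P(Supplier 1 | x) = 0.0450249 / 0.0675616 ≈ 0.6664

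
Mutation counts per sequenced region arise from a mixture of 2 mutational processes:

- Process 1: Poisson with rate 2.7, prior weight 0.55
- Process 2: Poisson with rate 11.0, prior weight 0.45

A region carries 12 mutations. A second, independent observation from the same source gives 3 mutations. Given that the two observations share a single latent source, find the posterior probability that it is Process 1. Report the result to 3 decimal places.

0.014

P(component k | x) = w_k·f_k(x) / marginal(x), where marginal(x) = Σ_j w_j·f_j(x).
Since both observations come from the same component, the likelihood for component k is f_k(x₁)·f_k(x₂).
  L_1 = [2.10588e-05] × [0.220468] = 4.64278e-06
  L_2 = [0.10943] × [0.00370499] = 0.000405437
Prior × likelihood for each component:
  w_1·L_1 = 0.55 × 4.64278e-06 = 2.55353e-06
  w_2·L_2 = 0.45 × 0.000405437 = 0.000182447
Sum: 2.55353e-06 + 0.000182447 = 0.000185
P(Process 1 | x) = 2.55353e-06 / 0.000185 ≈ 0.014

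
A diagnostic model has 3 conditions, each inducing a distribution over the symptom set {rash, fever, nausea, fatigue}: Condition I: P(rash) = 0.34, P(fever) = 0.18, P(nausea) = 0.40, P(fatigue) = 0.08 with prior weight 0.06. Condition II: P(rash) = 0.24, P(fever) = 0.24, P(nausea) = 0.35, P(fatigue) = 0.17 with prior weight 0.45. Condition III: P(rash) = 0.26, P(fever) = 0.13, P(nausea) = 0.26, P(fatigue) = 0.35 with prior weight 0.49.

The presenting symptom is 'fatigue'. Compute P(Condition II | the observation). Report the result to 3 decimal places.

Posterior ∝ prior × likelihood, so P(k | x) ∝ π_k f_k(x); normalise over all components.
Evaluate each component's likelihood at the observed value:
  f_I = P(fatigue | comp) = 0.08
  f_II = P(fatigue | comp) = 0.17
  f_III = P(fatigue | comp) = 0.35
Prior × likelihood for each component:
  π_I·f_I = 0.06 × 0.08 = 0.0048
  π_II·f_II = 0.45 × 0.17 = 0.0765
  π_III·f_III = 0.49 × 0.35 = 0.1715
Denominator: 0.0048 + 0.0765 + 0.1715 = 0.2528
Responsibility of Condition II: 0.0765 / 0.2528 ≈ 0.303

0.303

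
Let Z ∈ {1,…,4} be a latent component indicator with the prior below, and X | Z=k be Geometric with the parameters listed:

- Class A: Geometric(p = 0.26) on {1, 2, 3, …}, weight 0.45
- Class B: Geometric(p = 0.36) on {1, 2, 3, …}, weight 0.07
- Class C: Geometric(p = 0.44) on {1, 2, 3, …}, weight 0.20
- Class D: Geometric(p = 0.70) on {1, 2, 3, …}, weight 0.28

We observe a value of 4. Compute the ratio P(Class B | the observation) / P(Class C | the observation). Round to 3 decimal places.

Posterior odds = (π_i f_i(x)) / (π_j f_j(x)); the normalising sum cancels.
Geometric probabilities:
  f_A = 0.26·(1−0.26)^3 = 0.26·0.405224 = 0.105358
  f_B = 0.36·(1−0.36)^3 = 0.36·0.262144 = 0.0943718
  f_C = 0.44·(1−0.44)^3 = 0.44·0.175616 = 0.077271
  f_D = 0.70·(1−0.70)^3 = 0.70·0.027 = 0.0189
Posterior odds = (π_B·f_B) / (π_C·f_C) = (0.07·0.0943718) / (0.20·0.077271) = 0.00660603 / 0.0154542 ≈ 0.427

0.427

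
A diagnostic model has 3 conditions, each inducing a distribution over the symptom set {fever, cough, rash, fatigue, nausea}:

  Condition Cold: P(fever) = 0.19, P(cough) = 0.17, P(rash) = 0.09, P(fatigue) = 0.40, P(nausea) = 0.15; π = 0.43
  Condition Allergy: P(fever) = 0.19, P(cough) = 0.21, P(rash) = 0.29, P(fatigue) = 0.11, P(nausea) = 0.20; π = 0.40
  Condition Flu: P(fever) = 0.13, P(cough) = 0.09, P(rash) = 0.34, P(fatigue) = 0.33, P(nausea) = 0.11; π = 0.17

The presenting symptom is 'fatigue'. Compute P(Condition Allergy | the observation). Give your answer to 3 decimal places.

0.162

Posterior ∝ prior × likelihood, so P(k | x) ∝ π_k f_k(x); normalise over all components.
Evaluate each component's likelihood at the observed value:
  L_Cold = 0.4
  L_Allergy = 0.11
  L_Flu = 0.33
Prior × likelihood for each component:
  π_Cold·L_Cold = 0.43 × 0.4 = 0.172
  π_Allergy·L_Allergy = 0.40 × 0.11 = 0.044
  π_Flu·L_Flu = 0.17 × 0.33 = 0.0561
Denominator: 0.172 + 0.044 + 0.0561 = 0.2721
So the posterior for Condition Allergy is 0.044 / 0.2721 ≈ 0.162.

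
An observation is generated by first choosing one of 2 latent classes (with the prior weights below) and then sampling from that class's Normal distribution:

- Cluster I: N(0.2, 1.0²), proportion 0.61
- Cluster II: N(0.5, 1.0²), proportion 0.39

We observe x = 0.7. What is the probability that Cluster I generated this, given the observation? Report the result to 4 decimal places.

0.5848

The responsibility of component k is π_k f_k(x) divided by Σ_j π_j f_j(x).
Normal densities:
  f_I = (1/(1.0·√(2π)))·exp(−(0.7−0.2)²/(2·1.0²)) = 0.398942·exp(-0.12500) = 0.352065
  f_II = (1/(1.0·√(2π)))·exp(−(0.7−0.5)²/(2·1.0²)) = 0.398942·exp(-0.02000) = 0.391043
Weight by the priors:
  π_I·f_I = 0.61 × 0.352065 = 0.21476
  π_II·f_II = 0.39 × 0.391043 = 0.152507
Marginal: 0.21476 + 0.152507 = 0.367266
P(Cluster I | data) = 0.21476 / 0.367266 ≈ 0.5848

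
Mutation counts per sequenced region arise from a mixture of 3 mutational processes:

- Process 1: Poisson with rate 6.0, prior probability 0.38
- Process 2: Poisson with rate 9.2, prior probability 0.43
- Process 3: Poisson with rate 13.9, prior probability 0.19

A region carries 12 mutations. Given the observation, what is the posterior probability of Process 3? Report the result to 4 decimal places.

0.3351

The responsibility of component k is π_k f_k(x) divided by Σ_j π_j f_j(x).
Poisson probabilities:
  p_1 = e^(−6.0)·6.0^12/12! = 0.0112645
  p_2 = e^(−9.2)·9.2^12/12! = 0.0775546
  p_3 = e^(−13.9)·13.9^12/12! = 0.0998039
Prior × likelihood for each component:
  π_1·p_1 = 0.38 × 0.0112645 = 0.0042805
  π_2·p_2 = 0.43 × 0.0775546 = 0.0333485
  π_3·p_3 = 0.19 × 0.0998039 = 0.0189627
Evidence: 0.0042805 + 0.0333485 + 0.0189627 = 0.0565917
Responsibility of Process 3: 0.0189627 / 0.0565917 ≈ 0.3351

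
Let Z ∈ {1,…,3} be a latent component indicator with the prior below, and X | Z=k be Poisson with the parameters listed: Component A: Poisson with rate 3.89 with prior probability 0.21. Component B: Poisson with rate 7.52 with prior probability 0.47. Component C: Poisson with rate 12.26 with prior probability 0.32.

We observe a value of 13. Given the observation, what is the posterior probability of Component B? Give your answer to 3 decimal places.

P(component k | x) = P(Z=k)·f_k(x) / marginal(x), where marginal(x) = Σ_j P(Z=j)·f_j(x).
Component likelihoods at x = 13:
  f_A = e^(−3.89)·3.89^13/13! = 0.000153341
  f_B = e^(−7.52)·7.52^13/13! = 0.021412
  f_C = e^(−12.26)·12.26^13/13! = 0.107559
Unnormalised posteriors:
  P(Z=A)·f_A = 0.21 × 0.000153341 = 3.22017e-05
  P(Z=B)·f_B = 0.47 × 0.021412 = 0.0100636
  P(Z=C)·f_C = 0.32 × 0.107559 = 0.0344188
Marginal: 3.22017e-05 + 0.0100636 + 0.0344188 = 0.0445146
P(Component B | data) ≈ 0.226

0.226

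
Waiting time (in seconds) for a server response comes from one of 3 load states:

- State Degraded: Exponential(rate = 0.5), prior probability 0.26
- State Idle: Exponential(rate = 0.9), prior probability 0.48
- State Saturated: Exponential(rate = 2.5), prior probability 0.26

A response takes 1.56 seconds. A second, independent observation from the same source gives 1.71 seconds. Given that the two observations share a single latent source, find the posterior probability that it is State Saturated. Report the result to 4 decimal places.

P(component k | x) = π_k·f_k(x) / marginal(x), where marginal(x) = Σ_j π_j·f_j(x).
Since both observations come from the same component, the likelihood for component k is f_k(x₁)·f_k(x₂).
  p_Degraded = [0.229203] × [0.212642] = 0.0487381
  p_Idle = [0.221051] × [0.193136] = 0.042693
  p_Saturated = [0.0506048] × [0.0347801] = 0.00176004
Weight by the priors:
  π_Degraded·p_Degraded = 0.26 × 0.0487381 = 0.0126719
  π_Idle·p_Idle = 0.48 × 0.042693 = 0.0204926
  π_Saturated·p_Saturated = 0.26 × 0.00176004 = 0.00045761
Evidence: 0.0126719 + 0.0204926 + 0.00045761 = 0.0336221
P(State Saturated | data) = 0.00045761 / 0.0336221 ≈ 0.0136

0.0136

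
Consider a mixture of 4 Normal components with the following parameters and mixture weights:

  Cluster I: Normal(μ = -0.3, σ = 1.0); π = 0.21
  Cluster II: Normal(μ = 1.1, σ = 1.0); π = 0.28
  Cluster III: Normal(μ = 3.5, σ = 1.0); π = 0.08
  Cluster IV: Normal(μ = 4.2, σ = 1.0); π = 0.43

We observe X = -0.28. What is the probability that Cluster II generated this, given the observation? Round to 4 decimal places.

0.3397

Posterior ∝ prior × likelihood, so P(k | x) ∝ w_k f_k(x); normalise over all components.
Normal densities:
  f_I = (1/(1.0·√(2π)))·exp(−(-0.28−-0.3)²/(2·1.0²)) = 0.398942·exp(-0.00020) = 0.398862
  f_II = (1/(1.0·√(2π)))·exp(−(-0.28−1.1)²/(2·1.0²)) = 0.398942·exp(-0.95220) = 0.153948
  f_III = (1/(1.0·√(2π)))·exp(−(-0.28−3.5)²/(2·1.0²)) = 0.398942·exp(-7.14420) = 0.000314937
  f_IV = (1/(1.0·√(2π)))·exp(−(-0.28−4.2)²/(2·1.0²)) = 0.398942·exp(-10.03520) = 1.74855e-05
Unnormalised posteriors:
  w_I·f_I = 0.21 × 0.398862 = 0.0837611
  w_II·f_II = 0.28 × 0.153948 = 0.0431055
  w_III·f_III = 0.08 × 0.000314937 = 2.51949e-05
  w_IV·f_IV = 0.43 × 1.74855e-05 = 7.51877e-06
Marginal: 0.0837611 + 0.0431055 + 2.51949e-05 + 7.51877e-06 = 0.126899
P(Cluster II | the observation) = 0.0431055 / 0.126899 ≈ 0.3397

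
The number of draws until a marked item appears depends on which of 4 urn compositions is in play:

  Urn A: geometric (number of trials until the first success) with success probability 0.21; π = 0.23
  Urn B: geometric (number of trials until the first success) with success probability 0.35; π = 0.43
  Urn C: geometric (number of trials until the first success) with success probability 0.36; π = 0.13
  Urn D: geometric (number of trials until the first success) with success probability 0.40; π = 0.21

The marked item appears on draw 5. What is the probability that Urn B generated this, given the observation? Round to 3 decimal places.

0.417

Posterior ∝ prior × likelihood, so P(k | x) ∝ π_k f_k(x); normalise over all components.
Geometric probabilities:
  p_A = 0.21·(1−0.21)^4 = 0.21·0.389501 = 0.0817952
  p_B = 0.35·(1−0.35)^4 = 0.35·0.178506 = 0.0624772
  p_C = 0.36·(1−0.36)^4 = 0.36·0.167772 = 0.060398
  p_D = 0.40·(1−0.40)^4 = 0.40·0.1296 = 0.05184
Prior × likelihood for each component:
  π_A·p_A = 0.23 × 0.0817952 = 0.0188129
  π_B·p_B = 0.43 × 0.0624772 = 0.0268652
  π_C·p_C = 0.13 × 0.060398 = 0.00785174
  π_D·p_D = 0.21 × 0.05184 = 0.0108864
Marginal: 0.0188129 + 0.0268652 + 0.00785174 + 0.0108864 = 0.0644162
So the posterior for Urn B is 0.0268652 / 0.0644162 ≈ 0.417.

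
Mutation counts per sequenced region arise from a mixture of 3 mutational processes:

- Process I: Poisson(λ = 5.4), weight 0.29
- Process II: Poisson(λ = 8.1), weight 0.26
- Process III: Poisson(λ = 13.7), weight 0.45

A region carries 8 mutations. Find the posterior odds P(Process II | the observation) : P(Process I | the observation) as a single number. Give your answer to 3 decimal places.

Since P(k|x) ∝ w_k f_k(x), the posterior odds are w_i f_i(x) / (w_j f_j(x)).
Component likelihoods at x = 8 mutations:
  L_I = e^(−5.4)·5.4^8/8! = 0.0809915
  L_II = e^(−8.1)·8.1^8/8! = 0.1395
  L_III = e^(−13.7)·13.7^8/8! = 0.0345469
Odds = (0.26/0.29) × (0.1395/0.0809915) = 0.896552 × 1.7224 ≈ 1.544

1.544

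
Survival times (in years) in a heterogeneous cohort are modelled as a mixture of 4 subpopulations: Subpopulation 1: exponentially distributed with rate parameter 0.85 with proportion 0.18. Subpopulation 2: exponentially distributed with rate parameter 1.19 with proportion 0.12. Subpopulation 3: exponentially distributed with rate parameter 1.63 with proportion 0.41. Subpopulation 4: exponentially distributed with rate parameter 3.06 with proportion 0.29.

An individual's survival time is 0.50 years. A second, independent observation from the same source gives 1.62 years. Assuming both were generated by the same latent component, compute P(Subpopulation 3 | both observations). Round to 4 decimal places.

0.4672

P(component k | x) = P(Z=k)·f_k(x) / marginal(x), where marginal(x) = Σ_j P(Z=j)·f_j(x).
Since both observations come from the same component, the likelihood for component k is f_k(x₁)·f_k(x₂).
  L_1 = [0.85·e^(−0.85·0.50) = 0.85·e^(−0.4250) = 0.555704] × [0.214484] = 0.11919
  L_2 = [1.19·e^(−1.19·0.50) = 1.19·e^(−0.5950) = 0.656359] × [0.173107] = 0.11362
  L_3 = [1.63·e^(−1.63·0.50) = 1.63·e^(−0.8150) = 0.721502] × [0.116249] = 0.083874
  L_4 = [3.06·e^(−3.06·0.50) = 3.06·e^(−1.5300) = 0.662599] × [0.0215197] = 0.014259
Unnormalised posteriors:
  P(Z=1)·L_1 = 0.18 × 0.11919 = 0.0214542
  P(Z=2)·L_2 = 0.12 × 0.11362 = 0.0136344
  P(Z=3)·L_3 = 0.41 × 0.083874 = 0.0343883
  P(Z=4)·L_4 = 0.29 × 0.014259 = 0.0041351
Sum: 0.0214542 + 0.0136344 + 0.0343883 + 0.0041351 = 0.073612
So the posterior for Subpopulation 3 is 0.0343883 / 0.073612 ≈ 0.4672.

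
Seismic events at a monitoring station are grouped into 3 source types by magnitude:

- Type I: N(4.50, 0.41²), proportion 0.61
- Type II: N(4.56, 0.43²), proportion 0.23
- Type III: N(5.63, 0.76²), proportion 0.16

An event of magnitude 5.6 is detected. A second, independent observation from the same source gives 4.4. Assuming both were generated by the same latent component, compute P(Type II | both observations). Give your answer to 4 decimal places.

P(component k | x) = π_k·f_k(x) / marginal(x), where marginal(x) = Σ_j π_j·f_j(x).
Since both observations come from the same component, the likelihood for component k is f_k(x₁)·f_k(x₂).
  f_I = [0.0266121] × [0.944514] = 0.0251355
  f_II = [0.0497974] × [0.865719] = 0.0431105
  f_III = [0.524515] × [0.141686] = 0.0743162
Prior × likelihood for each component:
  π_I·f_I = 0.61 × 0.0251355 = 0.0153327
  π_II·f_II = 0.23 × 0.0431105 = 0.00991542
  π_III·f_III = 0.16 × 0.0743162 = 0.0118906
Denominator: 0.0153327 + 0.00991542 + 0.0118906 = 0.0371387
P(Type II | x) = 0.00991542 / 0.0371387 ≈ 0.2670

0.2670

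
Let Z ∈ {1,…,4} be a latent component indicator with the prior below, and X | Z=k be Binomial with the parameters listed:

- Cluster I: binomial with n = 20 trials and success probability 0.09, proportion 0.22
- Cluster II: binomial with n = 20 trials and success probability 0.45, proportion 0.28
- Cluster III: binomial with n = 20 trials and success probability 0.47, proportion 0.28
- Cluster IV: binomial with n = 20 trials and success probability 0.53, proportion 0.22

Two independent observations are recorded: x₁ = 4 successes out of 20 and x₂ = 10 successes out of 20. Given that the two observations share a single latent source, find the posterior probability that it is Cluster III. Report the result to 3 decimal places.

The responsibility of component k is w_k f_k(x) divided by Σ_j w_j f_j(x).
Since both observations come from the same component, the likelihood for component k is f_k(x₁)·f_k(x₂).
  f_I = [C(20,4)·0.09^4·0.91^16 = 4845·6.561e-05·0.221137 = 0.0702953] × [2.50864e-06] = 1.76345e-07
  f_II = [C(20,4)·0.45^4·0.55^16 = 4845·0.0410063·7.01137e-05 = 0.0139299] × [0.159349] = 0.00221972
  f_III = [C(20,4)·0.47^4·0.53^16 = 4845·0.0487968·3.87627e-05 = 0.0091643] × [0.169956] = 0.00155752
  f_IV = [C(20,4)·0.53^4·0.47^16 = 4845·0.0789048·5.66977e-06 = 0.00216752] × [0.169956] = 0.000368382
Prior × likelihood for each component:
  w_I·f_I = 0.22 × 1.76345e-07 = 3.87959e-08
  w_II·f_II = 0.28 × 0.00221972 = 0.000621521
  w_III·f_III = 0.28 × 0.00155752 = 0.000436107
  w_IV·f_IV = 0.22 × 0.000368382 = 8.10441e-05
Marginal: 3.87959e-08 + 0.000621521 + 0.000436107 + 8.10441e-05 = 0.00113871
P(Cluster III | data) = 0.000436107 / 0.00113871 ≈ 0.383

0.383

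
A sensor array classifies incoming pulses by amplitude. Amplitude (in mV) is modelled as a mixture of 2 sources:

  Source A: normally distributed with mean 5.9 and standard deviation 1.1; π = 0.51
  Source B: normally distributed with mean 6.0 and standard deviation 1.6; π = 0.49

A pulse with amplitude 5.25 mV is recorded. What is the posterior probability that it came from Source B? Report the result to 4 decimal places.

Apply Bayes' rule: the posterior for each component is proportional to its prior times its likelihood at x.
Component likelihoods at x = 5.25 mV:
  L_A = (1/(1.1·√(2π)))·exp(−(5.25−5.9)²/(2·1.1²)) = 0.362675·exp(-0.17459) = 0.304576
  L_B = (1/(1.6·√(2π)))·exp(−(5.25−6.0)²/(2·1.6²)) = 0.249339·exp(-0.10986) = 0.223397
Weight by the priors:
  π_A·L_A = 0.51 × 0.304576 = 0.155334
  π_B·L_B = 0.49 × 0.223397 = 0.109464
Sum: 0.155334 + 0.109464 = 0.264798
P(Source B | 5.25 mV) = 0.109464 / 0.264798 ≈ 0.4134

0.4134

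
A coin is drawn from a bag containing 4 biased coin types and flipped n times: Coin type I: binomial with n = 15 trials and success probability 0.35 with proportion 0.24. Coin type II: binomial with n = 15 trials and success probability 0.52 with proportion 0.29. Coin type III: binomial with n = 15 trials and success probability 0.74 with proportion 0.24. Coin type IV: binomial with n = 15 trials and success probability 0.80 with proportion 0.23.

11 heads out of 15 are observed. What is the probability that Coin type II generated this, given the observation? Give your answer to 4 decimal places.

0.1385

By Bayes' theorem, P(k | x) = P(Z=k) f_k(x) / Σ_j P(Z=j) f_j(x).
Component likelihoods at x = 11 heads out of 15:
  f_I = C(15,11)·0.35^11·0.65^4 = 1365·9.65492e-06·0.178506 = 0.00235253
  f_II = C(15,11)·0.52^11·0.48^4 = 1365·0.000751687·0.0530842 = 0.0544671
  f_III = C(15,11)·0.74^11·0.26^4 = 1365·0.0364375·0.00456976 = 0.227287
  f_IV = C(15,11)·0.80^11·0.20^4 = 1365·0.0858993·0.0016 = 0.187604
Weight by the priors:
  P(Z=I)·f_I = 0.24 × 0.00235253 = 0.000564606
  P(Z=II)·f_II = 0.29 × 0.0544671 = 0.0157955
  P(Z=III)·f_III = 0.24 × 0.227287 = 0.0545489
  P(Z=IV)·f_IV = 0.23 × 0.187604 = 0.043149
Denominator: 0.000564606 + 0.0157955 + 0.0545489 + 0.043149 = 0.114058
Responsibility of Coin type II: 0.0157955 / 0.114058 ≈ 0.1385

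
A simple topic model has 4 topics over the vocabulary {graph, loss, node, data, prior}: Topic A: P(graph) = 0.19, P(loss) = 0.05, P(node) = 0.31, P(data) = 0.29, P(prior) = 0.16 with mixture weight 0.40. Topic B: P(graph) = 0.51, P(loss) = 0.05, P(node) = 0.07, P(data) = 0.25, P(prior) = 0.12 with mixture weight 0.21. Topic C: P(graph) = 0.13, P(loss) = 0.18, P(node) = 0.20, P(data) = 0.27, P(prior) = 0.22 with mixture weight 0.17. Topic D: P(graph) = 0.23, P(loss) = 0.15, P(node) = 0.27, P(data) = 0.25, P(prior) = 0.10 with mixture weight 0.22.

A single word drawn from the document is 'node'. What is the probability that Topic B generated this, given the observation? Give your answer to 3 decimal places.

The responsibility of component k is P(Z=k) f_k(x) divided by Σ_j P(Z=j) f_j(x).
Evaluate each component's likelihood at the observed value:
  f_A = P(node | comp) = 0.31
  f_B = P(node | comp) = 0.07
  f_C = P(node | comp) = 0.20
  f_D = P(node | comp) = 0.27
Prior × likelihood for each component:
  P(Z=A)·f_A = 0.40 × 0.31 = 0.124
  P(Z=B)·f_B = 0.21 × 0.07 = 0.0147
  P(Z=C)·f_C = 0.17 × 0.2 = 0.034
  P(Z=D)·f_D = 0.22 × 0.27 = 0.0594
Denominator: 0.124 + 0.0147 + 0.034 + 0.0594 = 0.2321
So the posterior for Topic B is 0.0147 / 0.2321 ≈ 0.063.

0.063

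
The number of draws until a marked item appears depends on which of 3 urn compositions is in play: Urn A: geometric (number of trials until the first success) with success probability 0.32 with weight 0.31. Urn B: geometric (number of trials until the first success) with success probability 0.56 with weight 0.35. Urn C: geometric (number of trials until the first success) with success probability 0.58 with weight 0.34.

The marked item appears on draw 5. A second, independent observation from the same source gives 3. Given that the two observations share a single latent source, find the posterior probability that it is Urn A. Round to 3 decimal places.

0.688

By Bayes' theorem, P(k | x) = π_k f_k(x) / Σ_j π_j f_j(x).
Since both observations come from the same component, the likelihood for component k is f_k(x₁)·f_k(x₂).
  L_A = [0.0684204] × [0.147968] = 0.010124
  L_B = [0.0209893] × [0.108416] = 0.00227558
  L_C = [0.0180478] × [0.102312] = 0.00184651
Unnormalised posteriors:
  π_A·L_A = 0.31 × 0.010124 = 0.00313845
  π_B·L_B = 0.35 × 0.00227558 = 0.000796453
  π_C·L_C = 0.34 × 0.00184651 = 0.000627813
Evidence: 0.00313845 + 0.000796453 + 0.000627813 = 0.00456272
P(Urn A | x) ≈ 0.688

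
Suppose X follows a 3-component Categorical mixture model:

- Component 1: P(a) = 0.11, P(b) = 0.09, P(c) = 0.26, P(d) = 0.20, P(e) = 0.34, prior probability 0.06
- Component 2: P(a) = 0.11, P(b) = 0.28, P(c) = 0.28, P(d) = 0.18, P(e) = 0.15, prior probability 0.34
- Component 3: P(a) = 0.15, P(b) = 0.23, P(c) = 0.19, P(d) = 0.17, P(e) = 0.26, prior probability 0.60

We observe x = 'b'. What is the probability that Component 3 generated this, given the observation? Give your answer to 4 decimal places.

0.5784

Apply Bayes' rule: the posterior for each component is proportional to its prior times its likelihood at x.
Evaluate each component's likelihood at the observed value:
  p_1 = P(b | comp) = 0.09
  p_2 = P(b | comp) = 0.28
  p_3 = P(b | comp) = 0.23
Multiply by the mixture weights:
  π_1·p_1 = 0.06 × 0.09 = 0.0054
  π_2·p_2 = 0.34 × 0.28 = 0.0952
  π_3·p_3 = 0.60 × 0.23 = 0.138
Marginal: 0.0054 + 0.0952 + 0.138 = 0.2386
P(Component 3 | 'b') = 0.138 / 0.2386 ≈ 0.5784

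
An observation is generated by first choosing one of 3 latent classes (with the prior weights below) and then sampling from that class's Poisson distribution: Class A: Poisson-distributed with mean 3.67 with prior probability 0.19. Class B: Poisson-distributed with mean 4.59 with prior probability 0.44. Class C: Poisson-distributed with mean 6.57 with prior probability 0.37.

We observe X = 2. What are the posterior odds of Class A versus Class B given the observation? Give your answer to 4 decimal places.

Since P(k|x) ∝ π_k f_k(x), the posterior odds are π_i f_i(x) / (π_j f_j(x)).
Evaluate each component's likelihood at the observed value:
  f_A = e^(−3.67)·3.67^2/2! = 0.17157
  f_B = e^(−4.59)·4.59^2/2! = 0.106951
  f_C = e^(−6.57)·6.57^2/2! = 0.0302542
Odds = (0.19/0.44) × (0.17157/0.106951) = 0.431818 × 1.6042 ≈ 0.6927

0.6927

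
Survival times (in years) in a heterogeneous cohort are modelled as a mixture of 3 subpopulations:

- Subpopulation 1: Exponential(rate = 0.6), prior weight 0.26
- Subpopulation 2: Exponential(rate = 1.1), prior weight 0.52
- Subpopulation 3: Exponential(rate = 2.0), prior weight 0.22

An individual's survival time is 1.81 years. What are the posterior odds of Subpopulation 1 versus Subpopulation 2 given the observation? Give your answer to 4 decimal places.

Since P(k|x) ∝ π_k f_k(x), the posterior odds are π_i f_i(x) / (π_j f_j(x)).
Component likelihoods at x = 1.81 years:
  p_1 = 0.202538
  p_2 = 0.150215
  p_3 = 0.0535654
Posterior odds = (π_1·p_1) / (π_2·p_2) = (0.26·0.202538) / (0.52·0.150215) = 0.05266 / 0.0781116 ≈ 0.6742

0.6742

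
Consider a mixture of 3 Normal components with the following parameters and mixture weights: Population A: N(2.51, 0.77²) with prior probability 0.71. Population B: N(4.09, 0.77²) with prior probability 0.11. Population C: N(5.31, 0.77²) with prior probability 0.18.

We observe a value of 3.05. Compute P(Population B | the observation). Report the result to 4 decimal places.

Apply Bayes' rule: the posterior for each component is proportional to its prior times its likelihood at x.
Evaluate each component's likelihood at the observed value:
  f_A = (1/(0.77·√(2π)))·exp(−(3.05−2.51)²/(2·0.77²)) = 0.518107·exp(-0.24591) = 0.405156
  f_B = (1/(0.77·√(2π)))·exp(−(3.05−4.09)²/(2·0.77²)) = 0.518107·exp(-0.91213) = 0.208107
  f_C = (1/(0.77·√(2π)))·exp(−(3.05−5.31)²/(2·0.77²)) = 0.518107·exp(-4.30730) = 0.00697881
Weight by the priors:
  P(Z=A)·f_A = 0.71 × 0.405156 = 0.287661
  P(Z=B)·f_B = 0.11 × 0.208107 = 0.0228918
  P(Z=C)·f_C = 0.18 × 0.00697881 = 0.00125619
Normaliser: 0.287661 + 0.0228918 + 0.00125619 = 0.311809
Responsibility of Population B: 0.0228918 / 0.311809 ≈ 0.0734

0.0734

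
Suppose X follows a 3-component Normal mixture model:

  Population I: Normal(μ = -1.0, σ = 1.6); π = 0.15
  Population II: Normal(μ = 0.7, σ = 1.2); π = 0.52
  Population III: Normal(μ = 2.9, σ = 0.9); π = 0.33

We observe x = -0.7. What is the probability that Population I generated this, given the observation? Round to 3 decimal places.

0.296

By Bayes' theorem, P(k | x) = π_k f_k(x) / Σ_j π_j f_j(x).
Evaluate each component's likelihood at the observed value:
  L_I = (1/(1.6·√(2π)))·exp(−(-0.7−-1.0)²/(2·1.6²)) = 0.249339·exp(-0.01758) = 0.244994
  L_II = (1/(1.2·√(2π)))·exp(−(-0.7−0.7)²/(2·1.2²)) = 0.332452·exp(-0.68056) = 0.168332
  L_III = (1/(0.9·√(2π)))·exp(−(-0.7−2.9)²/(2·0.9²)) = 0.443269·exp(-8.00000) = 0.0001487
Multiply by the mixture weights:
  π_I·L_I = 0.15 × 0.244994 = 0.0367491
  π_II·L_II = 0.52 × 0.168332 = 0.0875328
  π_III·L_III = 0.33 × 0.0001487 = 4.90711e-05
Marginal: 0.0367491 + 0.0875328 + 4.90711e-05 = 0.124331
P(Population I | data) ≈ 0.296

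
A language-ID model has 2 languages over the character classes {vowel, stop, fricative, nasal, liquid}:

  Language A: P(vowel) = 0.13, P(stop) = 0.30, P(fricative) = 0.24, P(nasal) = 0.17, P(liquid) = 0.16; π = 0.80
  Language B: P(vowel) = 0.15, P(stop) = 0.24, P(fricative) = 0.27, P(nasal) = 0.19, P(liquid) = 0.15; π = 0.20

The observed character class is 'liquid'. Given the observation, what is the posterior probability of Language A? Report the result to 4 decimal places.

By Bayes' theorem, P(k | x) = π_k f_k(x) / Σ_j π_j f_j(x).
Component likelihoods at x = 'liquid':
  f_A = 0.16
  f_B = 0.15
Weight by the priors:
  π_A·f_A = 0.80 × 0.16 = 0.128
  π_B·f_B = 0.20 × 0.15 = 0.03
Marginal: 0.128 + 0.03 = 0.158
So the posterior for Language A is 0.128 / 0.158 ≈ 0.8101.

0.8101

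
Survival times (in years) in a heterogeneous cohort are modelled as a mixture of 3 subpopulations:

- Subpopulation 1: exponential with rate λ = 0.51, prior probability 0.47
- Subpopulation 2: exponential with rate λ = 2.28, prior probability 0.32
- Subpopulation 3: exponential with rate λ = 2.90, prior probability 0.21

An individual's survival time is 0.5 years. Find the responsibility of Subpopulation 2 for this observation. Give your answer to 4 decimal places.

0.4152

Posterior ∝ prior × likelihood, so P(k | x) ∝ π_k f_k(x); normalise over all components.
Evaluate each component's likelihood at the observed value:
  f_1 = 0.395207
  f_2 = 0.729187
  f_3 = 0.680254
Prior × likelihood for each component:
  π_1·f_1 = 0.47 × 0.395207 = 0.185747
  π_2·f_2 = 0.32 × 0.729187 = 0.23334
  π_3·f_3 = 0.21 × 0.680254 = 0.142853
Sum: 0.185747 + 0.23334 + 0.142853 = 0.561941
P(Subpopulation 2 | data) = 0.23334 / 0.561941 ≈ 0.4152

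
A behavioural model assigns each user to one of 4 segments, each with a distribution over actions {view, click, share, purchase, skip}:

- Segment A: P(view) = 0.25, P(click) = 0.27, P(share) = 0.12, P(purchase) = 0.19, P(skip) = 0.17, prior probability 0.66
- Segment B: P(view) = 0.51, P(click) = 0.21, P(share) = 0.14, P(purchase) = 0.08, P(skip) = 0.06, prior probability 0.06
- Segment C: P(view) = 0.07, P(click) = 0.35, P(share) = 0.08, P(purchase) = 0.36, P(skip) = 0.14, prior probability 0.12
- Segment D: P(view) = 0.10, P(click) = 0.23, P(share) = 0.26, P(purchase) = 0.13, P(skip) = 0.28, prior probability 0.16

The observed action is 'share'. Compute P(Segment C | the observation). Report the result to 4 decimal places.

0.0692

P(component k | x) = π_k·f_k(x) / marginal(x), where marginal(x) = Σ_j π_j·f_j(x).
Categorical probabilities:
  p_A = P(share | comp) = 0.12
  p_B = P(share | comp) = 0.14
  p_C = P(share | comp) = 0.08
  p_D = P(share | comp) = 0.26
Unnormalised posteriors:
  π_A·p_A = 0.66 × 0.12 = 0.0792
  π_B·p_B = 0.06 × 0.14 = 0.0084
  π_C·p_C = 0.12 × 0.08 = 0.0096
  π_D·p_D = 0.16 × 0.26 = 0.0416
Normaliser: 0.0792 + 0.0084 + 0.0096 + 0.0416 = 0.1388
Responsibility of Segment C: 0.0096 / 0.1388 ≈ 0.0692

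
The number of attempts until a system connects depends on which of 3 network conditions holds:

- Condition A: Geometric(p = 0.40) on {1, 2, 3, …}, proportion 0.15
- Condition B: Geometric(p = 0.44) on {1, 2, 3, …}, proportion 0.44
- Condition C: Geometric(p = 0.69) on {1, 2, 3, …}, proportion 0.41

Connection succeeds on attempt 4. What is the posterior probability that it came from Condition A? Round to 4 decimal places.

0.2340

The responsibility of component k is π_k f_k(x) divided by Σ_j π_j f_j(x).
Geometric probabilities:
  p_A = 0.40·(1−0.40)^3 = 0.40·0.216 = 0.0864
  p_B = 0.44·(1−0.44)^3 = 0.44·0.175616 = 0.077271
  p_C = 0.69·(1−0.69)^3 = 0.69·0.029791 = 0.0205558
Multiply by the mixture weights:
  π_A·p_A = 0.15 × 0.0864 = 0.01296
  π_B·p_B = 0.44 × 0.077271 = 0.0339993
  π_C·p_C = 0.41 × 0.0205558 = 0.00842787
Normaliser: 0.01296 + 0.0339993 + 0.00842787 = 0.0553871
P(Condition A | the observation) ≈ 0.2340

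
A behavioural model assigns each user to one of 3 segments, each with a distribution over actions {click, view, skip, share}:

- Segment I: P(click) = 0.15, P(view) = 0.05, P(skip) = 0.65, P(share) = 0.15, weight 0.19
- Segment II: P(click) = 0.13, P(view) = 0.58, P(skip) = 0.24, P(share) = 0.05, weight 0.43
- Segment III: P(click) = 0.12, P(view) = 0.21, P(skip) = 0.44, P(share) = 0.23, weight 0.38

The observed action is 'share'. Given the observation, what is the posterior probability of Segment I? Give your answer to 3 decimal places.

Apply Bayes' rule: the posterior for each component is proportional to its prior times its likelihood at x.
Evaluate each component's likelihood at the observed value:
  p_I = P(share | comp) = 0.15
  p_II = P(share | comp) = 0.05
  p_III = P(share | comp) = 0.23
Unnormalised posteriors:
  π_I·p_I = 0.19 × 0.15 = 0.0285
  π_II·p_II = 0.43 × 0.05 = 0.0215
  π_III·p_III = 0.38 × 0.23 = 0.0874
Sum: 0.0285 + 0.0215 + 0.0874 = 0.1374
P(Segment I | the observation) = 0.0285 / 0.1374 ≈ 0.207

0.207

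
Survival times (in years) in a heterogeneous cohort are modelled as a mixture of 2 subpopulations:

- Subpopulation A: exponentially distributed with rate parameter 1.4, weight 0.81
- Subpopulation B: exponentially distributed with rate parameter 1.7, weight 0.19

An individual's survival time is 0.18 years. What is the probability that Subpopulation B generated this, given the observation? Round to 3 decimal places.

P(component k | x) = π_k·f_k(x) / marginal(x), where marginal(x) = Σ_j π_j·f_j(x).
Evaluate each component's likelihood at the observed value:
  L_A = 1.4·e^(−1.4·0.18) = 1.4·e^(−0.2520) = 1.08814
  L_B = 1.7·e^(−1.7·0.18) = 1.7·e^(−0.3060) = 1.25186
Prior × likelihood for each component:
  π_A·L_A = 0.81 × 1.08814 = 0.881396
  π_B·L_B = 0.19 × 1.25186 = 0.237853
Normaliser: 0.881396 + 0.237853 = 1.11925
Responsibility of Subpopulation B: 0.237853 / 1.11925 ≈ 0.213

0.213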